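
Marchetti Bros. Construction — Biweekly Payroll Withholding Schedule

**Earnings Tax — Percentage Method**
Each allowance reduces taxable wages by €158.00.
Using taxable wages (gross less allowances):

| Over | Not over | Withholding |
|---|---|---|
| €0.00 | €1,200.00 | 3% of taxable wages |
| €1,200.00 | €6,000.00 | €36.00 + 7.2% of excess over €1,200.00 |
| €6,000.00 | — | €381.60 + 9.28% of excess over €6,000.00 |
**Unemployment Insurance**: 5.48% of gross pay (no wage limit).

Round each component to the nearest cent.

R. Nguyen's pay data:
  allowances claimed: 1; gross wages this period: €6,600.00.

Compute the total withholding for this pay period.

€784.30

Earnings Tax: taxable = €6,600.00 − 1×€158.00 = €6,442.00
  €381.60 + 9.28% × (€6,442.00 − €6,000.00) = €381.60 + 9.28% × €442.00 = €422.62
Unemployment Insurance: 5.48% × €6,600.00 = €361.68
Total: €422.62 + €361.68 = €784.30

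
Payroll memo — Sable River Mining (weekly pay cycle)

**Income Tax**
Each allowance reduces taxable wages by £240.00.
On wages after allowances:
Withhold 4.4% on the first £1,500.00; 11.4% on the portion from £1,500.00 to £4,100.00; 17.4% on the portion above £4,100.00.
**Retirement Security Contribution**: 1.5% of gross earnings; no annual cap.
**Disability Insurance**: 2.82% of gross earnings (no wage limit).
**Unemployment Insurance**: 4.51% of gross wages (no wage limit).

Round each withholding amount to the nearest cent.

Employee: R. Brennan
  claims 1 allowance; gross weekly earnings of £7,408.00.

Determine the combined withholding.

Income Tax: taxable = £7,408.00 − 1×£240.00 = £7,168.00
  £362.40 + 17.4% × (£7,168.00 − £4,100.00) = £362.40 + 17.4% × £3,068.00 = £896.23
Retirement Security Contribution: 1.5% × £7,408.00 = £111.12
Disability Insurance: 2.82% × £7,408.00 = £208.91
Unemployment Insurance: 4.51% × £7,408.00 = £334.10
Total: £896.23 + £111.12 + £208.91 + £334.10 = £1,550.36

£1,550.36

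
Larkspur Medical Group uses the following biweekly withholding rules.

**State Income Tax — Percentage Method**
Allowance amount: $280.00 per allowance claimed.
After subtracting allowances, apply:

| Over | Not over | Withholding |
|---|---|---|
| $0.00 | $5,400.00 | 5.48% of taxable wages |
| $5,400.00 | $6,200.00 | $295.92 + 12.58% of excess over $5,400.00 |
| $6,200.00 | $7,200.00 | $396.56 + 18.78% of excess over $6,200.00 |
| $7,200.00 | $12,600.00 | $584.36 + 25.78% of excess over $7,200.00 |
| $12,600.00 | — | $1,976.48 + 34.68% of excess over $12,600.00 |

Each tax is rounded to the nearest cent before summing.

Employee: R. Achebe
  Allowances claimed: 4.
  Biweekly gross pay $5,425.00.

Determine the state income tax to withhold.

State Income Tax: taxable = $5,425.00 − 4×$280.00 = $4,305.00
  5.48% × $4,305.00 = $235.91

$235.91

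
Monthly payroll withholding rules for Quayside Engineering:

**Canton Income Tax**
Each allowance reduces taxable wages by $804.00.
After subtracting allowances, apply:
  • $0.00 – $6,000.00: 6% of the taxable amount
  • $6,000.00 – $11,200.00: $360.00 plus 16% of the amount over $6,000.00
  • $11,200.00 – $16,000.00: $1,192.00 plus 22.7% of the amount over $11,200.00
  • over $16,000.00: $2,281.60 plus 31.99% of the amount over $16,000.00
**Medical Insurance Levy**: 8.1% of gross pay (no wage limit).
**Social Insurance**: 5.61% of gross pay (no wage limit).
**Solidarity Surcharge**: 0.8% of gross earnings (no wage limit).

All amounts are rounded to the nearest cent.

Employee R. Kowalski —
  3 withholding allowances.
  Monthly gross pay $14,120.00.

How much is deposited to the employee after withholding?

$10,763.87

Canton Income Tax: taxable = $14,120.00 − 3×$804.00 = $11,708.00
  $1,192.00 + 22.7% × ($11,708.00 − $11,200.00) = $1,192.00 + 22.7% × $508.00 = $1,307.32
Medical Insurance Levy: 8.1% × $14,120.00 = $1,143.72
Social Insurance: 5.61% × $14,120.00 = $792.13
Solidarity Surcharge: 0.8% × $14,120.00 = $112.96
Total withheld: $1,307.32 + $1,143.72 + $792.13 + $112.96 = $3,356.13
Net pay: $14,120.00 − $3,356.13 = $10,763.87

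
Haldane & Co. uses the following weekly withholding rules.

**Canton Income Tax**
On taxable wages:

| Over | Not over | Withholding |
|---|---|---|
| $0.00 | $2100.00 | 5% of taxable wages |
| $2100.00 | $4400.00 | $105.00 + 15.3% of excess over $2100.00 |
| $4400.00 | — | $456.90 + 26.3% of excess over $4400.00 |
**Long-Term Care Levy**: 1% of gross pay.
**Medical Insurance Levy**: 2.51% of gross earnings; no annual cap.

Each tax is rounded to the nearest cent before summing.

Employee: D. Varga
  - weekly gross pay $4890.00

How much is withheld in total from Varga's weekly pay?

Canton Income Tax: taxable = $4890.00
  $456.90 + 26.3% × ($4890.00 − $4400.00) = $456.90 + 26.3% × $490.00 = $585.77
Long-Term Care Levy: 1% × $4890.00 = $48.90
Medical Insurance Levy: 2.51% × $4890.00 = $122.74
Total: $585.77 + $48.90 + $122.74 = $757.41

$757.41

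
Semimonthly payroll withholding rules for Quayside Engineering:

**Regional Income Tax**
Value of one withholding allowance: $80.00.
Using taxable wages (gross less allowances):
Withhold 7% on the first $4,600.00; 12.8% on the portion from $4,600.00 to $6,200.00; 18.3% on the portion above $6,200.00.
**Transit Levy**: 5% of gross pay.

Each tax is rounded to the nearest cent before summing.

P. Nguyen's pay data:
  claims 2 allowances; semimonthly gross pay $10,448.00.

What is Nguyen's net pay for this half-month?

Regional Income Tax: taxable = $10,448.00 − 2×$80.00 = $10,288.00
  $526.80 + 18.3% × ($10,288.00 − $6,200.00) = $526.80 + 18.3% × $4,088.00 = $1,274.90
Transit Levy: 5% × $10,448.00 = $522.40
Total withheld: $1,274.90 + $522.40 = $1,797.30
Net pay: $10,448.00 − $1,797.30 = $8,650.70

$8,650.70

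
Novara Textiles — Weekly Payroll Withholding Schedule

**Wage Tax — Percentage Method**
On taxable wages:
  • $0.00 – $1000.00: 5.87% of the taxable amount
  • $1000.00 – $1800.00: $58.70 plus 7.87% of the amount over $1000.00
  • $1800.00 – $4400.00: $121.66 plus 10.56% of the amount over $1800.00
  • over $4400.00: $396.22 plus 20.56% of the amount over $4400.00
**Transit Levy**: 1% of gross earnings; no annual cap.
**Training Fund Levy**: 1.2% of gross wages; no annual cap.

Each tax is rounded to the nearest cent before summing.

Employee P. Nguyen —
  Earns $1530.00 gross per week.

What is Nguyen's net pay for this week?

$1395.93

Wage Tax: taxable = $1530.00
  $58.70 + 7.87% × ($1530.00 − $1000.00) = $58.70 + 7.87% × $530.00 = $100.41
Transit Levy: 1% × $1530.00 = $15.30
Training Fund Levy: 1.2% × $1530.00 = $18.36
Total withheld: $100.41 + $15.30 + $18.36 = $134.07
Net pay: $1530.00 − $134.07 = $1395.93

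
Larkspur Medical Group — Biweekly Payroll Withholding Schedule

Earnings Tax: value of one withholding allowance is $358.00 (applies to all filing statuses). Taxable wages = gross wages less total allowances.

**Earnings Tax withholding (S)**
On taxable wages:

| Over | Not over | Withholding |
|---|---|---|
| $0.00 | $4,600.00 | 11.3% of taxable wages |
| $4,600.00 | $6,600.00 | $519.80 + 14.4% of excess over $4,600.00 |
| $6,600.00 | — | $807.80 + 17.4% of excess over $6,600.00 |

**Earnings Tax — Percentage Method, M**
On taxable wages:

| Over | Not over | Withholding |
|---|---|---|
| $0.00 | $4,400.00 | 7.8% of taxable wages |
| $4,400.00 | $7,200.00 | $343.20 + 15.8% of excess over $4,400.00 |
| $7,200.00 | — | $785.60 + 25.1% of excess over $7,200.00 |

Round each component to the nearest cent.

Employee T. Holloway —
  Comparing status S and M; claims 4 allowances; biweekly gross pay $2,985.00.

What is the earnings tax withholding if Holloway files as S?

$175.49

Earnings Tax (S): taxable = $2,985.00 − 4×$358.00 = $1,553.00
  11.3% × $1,553.00 = $175.49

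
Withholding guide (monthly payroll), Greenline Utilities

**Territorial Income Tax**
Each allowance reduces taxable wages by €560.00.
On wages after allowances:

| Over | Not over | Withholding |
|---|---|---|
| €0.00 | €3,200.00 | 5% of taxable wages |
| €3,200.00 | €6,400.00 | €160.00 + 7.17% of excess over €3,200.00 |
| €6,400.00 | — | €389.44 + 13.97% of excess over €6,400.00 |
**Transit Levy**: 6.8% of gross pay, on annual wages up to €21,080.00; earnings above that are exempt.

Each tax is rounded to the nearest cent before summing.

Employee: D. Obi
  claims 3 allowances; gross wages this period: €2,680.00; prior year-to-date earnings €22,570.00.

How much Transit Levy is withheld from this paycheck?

€0.00

Transit Levy: YTD €22,570.00 ≥ cap €21,080.00 → €0.00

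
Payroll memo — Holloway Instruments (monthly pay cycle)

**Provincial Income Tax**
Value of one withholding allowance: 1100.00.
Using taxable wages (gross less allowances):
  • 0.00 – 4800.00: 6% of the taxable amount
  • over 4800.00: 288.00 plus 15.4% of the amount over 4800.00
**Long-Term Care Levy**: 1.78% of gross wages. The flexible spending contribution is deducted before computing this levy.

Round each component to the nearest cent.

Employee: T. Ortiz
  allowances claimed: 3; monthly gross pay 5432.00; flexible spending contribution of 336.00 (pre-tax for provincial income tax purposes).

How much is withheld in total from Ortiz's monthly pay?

198.47

Provincial Income Tax: taxable = 5432.00 − 336.00 − 3×1100.00 = 1796.00
  6% × 1796.00 = 107.76
Long-Term Care Levy: 1.78% × 5096.00 = 90.71
Total: 107.76 + 90.71 = 198.47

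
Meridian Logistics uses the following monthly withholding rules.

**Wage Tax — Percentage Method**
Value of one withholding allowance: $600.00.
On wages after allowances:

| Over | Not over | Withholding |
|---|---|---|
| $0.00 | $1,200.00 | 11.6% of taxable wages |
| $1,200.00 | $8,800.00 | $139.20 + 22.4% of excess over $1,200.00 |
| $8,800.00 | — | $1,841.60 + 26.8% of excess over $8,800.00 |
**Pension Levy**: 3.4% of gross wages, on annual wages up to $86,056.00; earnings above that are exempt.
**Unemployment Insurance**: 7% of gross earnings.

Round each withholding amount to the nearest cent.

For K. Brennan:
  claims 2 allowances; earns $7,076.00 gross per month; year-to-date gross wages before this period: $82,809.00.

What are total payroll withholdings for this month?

Wage Tax: taxable = $7,076.00 − 2×$600.00 = $5,876.00
  $139.20 + 22.4% × ($5,876.00 − $1,200.00) = $139.20 + 22.4% × $4,676.00 = $1,186.62
Pension Levy: cap $86,056.00 − YTD $82,809.00 = $3,247.00 subject; 3.4% × $3,247.00 = $110.40
Unemployment Insurance: 7% × $7,076.00 = $495.32
Total: $1,186.62 + $110.40 + $495.32 = $1,792.34

$1,792.34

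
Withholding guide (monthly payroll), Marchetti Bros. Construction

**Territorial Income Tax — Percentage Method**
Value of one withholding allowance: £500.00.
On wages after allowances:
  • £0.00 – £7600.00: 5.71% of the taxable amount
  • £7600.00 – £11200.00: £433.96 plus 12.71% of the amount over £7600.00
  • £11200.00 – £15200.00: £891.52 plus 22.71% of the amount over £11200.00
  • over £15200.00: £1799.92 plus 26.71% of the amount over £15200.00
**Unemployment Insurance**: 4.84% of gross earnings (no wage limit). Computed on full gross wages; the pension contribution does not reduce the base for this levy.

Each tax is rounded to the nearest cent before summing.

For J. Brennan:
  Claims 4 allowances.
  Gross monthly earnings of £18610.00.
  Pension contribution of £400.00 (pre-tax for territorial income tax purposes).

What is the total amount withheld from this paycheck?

£2970.41

Territorial Income Tax: taxable = £18610.00 − £400.00 − 4×£500.00 = £16210.00
  £1799.92 + 26.71% × (£16210.00 − £15200.00) = £1799.92 + 26.71% × £1010.00 = £2069.69
Unemployment Insurance: 4.84% × £18610.00 = £900.72
Total: £2069.69 + £900.72 = £2970.41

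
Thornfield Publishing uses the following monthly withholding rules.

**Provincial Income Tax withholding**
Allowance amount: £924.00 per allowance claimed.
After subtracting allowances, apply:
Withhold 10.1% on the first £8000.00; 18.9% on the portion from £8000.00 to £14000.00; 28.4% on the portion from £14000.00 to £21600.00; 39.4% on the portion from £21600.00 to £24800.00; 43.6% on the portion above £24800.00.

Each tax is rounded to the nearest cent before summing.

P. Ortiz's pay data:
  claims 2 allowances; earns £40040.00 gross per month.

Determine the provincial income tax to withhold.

Provincial Income Tax: taxable = £40040.00 − 2×£924.00 = £38192.00
  £5361.20 + 43.6% × (£38192.00 − £24800.00) = £5361.20 + 43.6% × £13392.00 = £11200.11

£11200.11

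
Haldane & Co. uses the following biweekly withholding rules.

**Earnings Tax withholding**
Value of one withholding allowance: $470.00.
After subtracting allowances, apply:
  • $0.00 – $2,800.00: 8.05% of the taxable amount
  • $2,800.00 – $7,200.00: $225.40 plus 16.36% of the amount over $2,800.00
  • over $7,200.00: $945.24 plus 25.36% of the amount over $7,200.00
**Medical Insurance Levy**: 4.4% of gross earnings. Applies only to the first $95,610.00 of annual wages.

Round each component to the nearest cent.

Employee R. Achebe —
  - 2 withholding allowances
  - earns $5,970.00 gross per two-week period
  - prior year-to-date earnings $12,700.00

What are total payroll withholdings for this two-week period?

$852.91

Earnings Tax: taxable = $5,970.00 − 2×$470.00 = $5,030.00
  $225.40 + 16.36% × ($5,030.00 − $2,800.00) = $225.40 + 16.36% × $2,230.00 = $590.23
Medical Insurance Levy: 4.4% × $5,970.00 = $262.68
Total: $590.23 + $262.68 = $852.91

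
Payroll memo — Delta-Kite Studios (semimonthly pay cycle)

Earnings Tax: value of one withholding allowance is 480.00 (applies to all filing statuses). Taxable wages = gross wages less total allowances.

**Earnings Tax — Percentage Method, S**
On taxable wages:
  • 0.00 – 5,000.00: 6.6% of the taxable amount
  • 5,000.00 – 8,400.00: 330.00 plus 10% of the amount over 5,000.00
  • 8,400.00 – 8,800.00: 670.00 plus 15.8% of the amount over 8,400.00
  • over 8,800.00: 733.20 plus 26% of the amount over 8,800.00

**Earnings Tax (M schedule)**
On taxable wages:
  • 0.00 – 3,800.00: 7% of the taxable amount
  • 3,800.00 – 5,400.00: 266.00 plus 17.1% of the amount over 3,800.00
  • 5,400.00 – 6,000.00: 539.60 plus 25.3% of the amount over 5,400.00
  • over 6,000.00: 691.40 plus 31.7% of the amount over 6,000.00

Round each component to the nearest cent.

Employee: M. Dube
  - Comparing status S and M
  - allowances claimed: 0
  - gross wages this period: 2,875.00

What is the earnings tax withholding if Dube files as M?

201.25

Earnings Tax (M): taxable = 2,875.00
  7% × 2,875.00 = 201.25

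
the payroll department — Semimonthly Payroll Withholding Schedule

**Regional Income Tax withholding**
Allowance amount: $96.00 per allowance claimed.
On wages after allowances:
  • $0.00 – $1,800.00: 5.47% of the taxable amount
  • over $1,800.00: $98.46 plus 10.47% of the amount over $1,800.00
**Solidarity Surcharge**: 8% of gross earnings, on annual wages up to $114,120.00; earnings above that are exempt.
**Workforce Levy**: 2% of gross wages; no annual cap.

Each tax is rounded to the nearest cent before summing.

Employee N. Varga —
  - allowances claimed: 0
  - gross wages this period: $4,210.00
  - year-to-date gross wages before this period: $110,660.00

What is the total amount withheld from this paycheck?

$711.79

Regional Income Tax: taxable = $4,210.00
  $98.46 + 10.47% × ($4,210.00 − $1,800.00) = $98.46 + 10.47% × $2,410.00 = $350.79
Solidarity Surcharge: cap $114,120.00 − YTD $110,660.00 = $3,460.00 subject; 8% × $3,460.00 = $276.80
Workforce Levy: 2% × $4,210.00 = $84.20
Total: $350.79 + $276.80 + $84.20 = $711.79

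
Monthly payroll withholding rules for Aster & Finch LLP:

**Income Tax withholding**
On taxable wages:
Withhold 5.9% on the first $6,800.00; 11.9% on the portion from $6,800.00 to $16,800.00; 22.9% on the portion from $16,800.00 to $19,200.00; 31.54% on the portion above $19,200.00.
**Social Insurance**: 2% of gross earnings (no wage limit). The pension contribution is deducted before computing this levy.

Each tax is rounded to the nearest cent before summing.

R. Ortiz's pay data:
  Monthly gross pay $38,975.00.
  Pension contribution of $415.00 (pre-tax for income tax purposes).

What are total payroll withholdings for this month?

$9,018.14

Income Tax: taxable = $38,975.00 − $415.00 = $38,560.00
  $2,140.80 + 31.54% × ($38,560.00 − $19,200.00) = $2,140.80 + 31.54% × $19,360.00 = $8,246.94
Social Insurance: 2% × $38,560.00 = $771.20
Total: $8,246.94 + $771.20 = $9,018.14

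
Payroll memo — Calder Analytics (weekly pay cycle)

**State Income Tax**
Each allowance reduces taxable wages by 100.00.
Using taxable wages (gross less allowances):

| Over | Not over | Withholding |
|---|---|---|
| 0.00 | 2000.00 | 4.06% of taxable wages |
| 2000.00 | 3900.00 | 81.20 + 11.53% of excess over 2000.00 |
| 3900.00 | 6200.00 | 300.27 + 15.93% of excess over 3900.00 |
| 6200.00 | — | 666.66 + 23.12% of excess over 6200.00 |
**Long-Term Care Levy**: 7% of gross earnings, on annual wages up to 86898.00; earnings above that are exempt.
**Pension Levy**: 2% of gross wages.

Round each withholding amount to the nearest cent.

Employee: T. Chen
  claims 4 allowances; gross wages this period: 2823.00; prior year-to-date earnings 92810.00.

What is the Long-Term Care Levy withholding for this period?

Long-Term Care Levy: YTD 92810.00 ≥ cap 86898.00 → 0.00

0.00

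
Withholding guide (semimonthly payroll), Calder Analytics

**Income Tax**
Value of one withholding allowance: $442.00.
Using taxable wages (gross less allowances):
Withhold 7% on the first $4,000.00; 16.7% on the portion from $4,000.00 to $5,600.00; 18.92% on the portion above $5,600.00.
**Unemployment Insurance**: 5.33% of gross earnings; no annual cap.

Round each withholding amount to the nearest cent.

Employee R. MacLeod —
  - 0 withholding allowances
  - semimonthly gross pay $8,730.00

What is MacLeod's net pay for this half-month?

Income Tax: taxable = $8,730.00
  $547.20 + 18.92% × ($8,730.00 − $5,600.00) = $547.20 + 18.92% × $3,130.00 = $1,139.40
Unemployment Insurance: 5.33% × $8,730.00 = $465.31
Total withheld: $1,139.40 + $465.31 = $1,604.71
Net pay: $8,730.00 − $1,604.71 = $7,125.29

$7,125.29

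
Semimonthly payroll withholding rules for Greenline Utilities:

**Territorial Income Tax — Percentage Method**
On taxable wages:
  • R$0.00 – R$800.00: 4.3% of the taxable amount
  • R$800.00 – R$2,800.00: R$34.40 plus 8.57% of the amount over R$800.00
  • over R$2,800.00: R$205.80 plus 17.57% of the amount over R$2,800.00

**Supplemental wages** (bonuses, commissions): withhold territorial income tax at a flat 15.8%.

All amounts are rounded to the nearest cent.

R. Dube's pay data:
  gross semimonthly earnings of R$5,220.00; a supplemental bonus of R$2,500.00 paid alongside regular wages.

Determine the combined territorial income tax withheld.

Territorial Income Tax: taxable = R$5,220.00
  R$205.80 + 17.57% × (R$5,220.00 − R$2,800.00) = R$205.80 + 17.57% × R$2,420.00 = R$630.99
Supplemental (15.8% flat on bonus): 15.8% × R$2,500.00 = R$395.00
Total territorial income tax: R$630.99 + R$395.00 = R$1,025.99

R$1,025.99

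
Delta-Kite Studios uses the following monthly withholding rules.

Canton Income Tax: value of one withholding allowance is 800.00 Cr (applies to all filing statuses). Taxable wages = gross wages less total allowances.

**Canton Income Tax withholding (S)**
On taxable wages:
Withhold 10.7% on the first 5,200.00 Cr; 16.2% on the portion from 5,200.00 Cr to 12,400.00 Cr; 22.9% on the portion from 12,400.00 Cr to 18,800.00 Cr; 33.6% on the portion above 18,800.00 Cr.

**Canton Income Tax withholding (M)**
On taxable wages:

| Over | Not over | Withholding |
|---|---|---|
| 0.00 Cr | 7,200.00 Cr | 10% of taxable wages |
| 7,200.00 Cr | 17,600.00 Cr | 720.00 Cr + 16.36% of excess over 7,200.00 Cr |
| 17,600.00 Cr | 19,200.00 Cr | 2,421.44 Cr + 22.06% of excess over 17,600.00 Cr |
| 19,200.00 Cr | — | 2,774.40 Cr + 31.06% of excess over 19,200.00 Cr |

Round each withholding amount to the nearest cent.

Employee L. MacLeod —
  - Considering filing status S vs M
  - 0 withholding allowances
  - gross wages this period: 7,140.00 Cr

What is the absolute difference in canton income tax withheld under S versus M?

156.68 Cr

Canton Income Tax (S): taxable = 7,140.00 Cr
  556.40 Cr + 16.2% × (7,140.00 Cr − 5,200.00 Cr) = 556.40 Cr + 16.2% × 1,940.00 Cr = 870.68 Cr
Canton Income Tax (M): taxable = 7,140.00 Cr
  10% × 7,140.00 Cr = 714.00 Cr
Difference: |870.68 Cr − 714.00 Cr| = 156.68 Cr (higher under S)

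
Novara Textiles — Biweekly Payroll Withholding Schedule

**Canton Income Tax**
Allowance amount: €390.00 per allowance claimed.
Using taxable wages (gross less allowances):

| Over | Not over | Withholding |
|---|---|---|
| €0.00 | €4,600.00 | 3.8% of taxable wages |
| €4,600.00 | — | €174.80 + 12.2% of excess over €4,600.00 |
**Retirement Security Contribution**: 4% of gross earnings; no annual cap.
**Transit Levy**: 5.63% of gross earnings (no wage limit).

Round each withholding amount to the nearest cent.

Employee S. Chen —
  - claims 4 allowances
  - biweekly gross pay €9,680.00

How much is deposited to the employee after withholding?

Canton Income Tax: taxable = €9,680.00 − 4×€390.00 = €8,120.00
  €174.80 + 12.2% × (€8,120.00 − €4,600.00) = €174.80 + 12.2% × €3,520.00 = €604.24
Retirement Security Contribution: 4% × €9,680.00 = €387.20
Transit Levy: 5.63% × €9,680.00 = €544.98
Total withheld: €604.24 + €387.20 + €544.98 = €1,536.42
Net pay: €9,680.00 − €1,536.42 = €8,143.58

€8,143.58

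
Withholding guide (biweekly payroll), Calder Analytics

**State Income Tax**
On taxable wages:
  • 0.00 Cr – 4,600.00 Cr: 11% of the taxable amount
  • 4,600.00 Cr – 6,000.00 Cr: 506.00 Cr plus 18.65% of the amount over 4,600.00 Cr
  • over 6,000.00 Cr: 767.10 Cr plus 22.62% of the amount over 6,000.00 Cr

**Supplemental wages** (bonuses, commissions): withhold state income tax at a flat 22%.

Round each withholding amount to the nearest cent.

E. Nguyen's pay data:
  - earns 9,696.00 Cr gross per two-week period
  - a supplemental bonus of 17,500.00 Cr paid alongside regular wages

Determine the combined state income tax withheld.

5,453.14 Cr

State Income Tax: taxable = 9,696.00 Cr
  767.10 Cr + 22.62% × (9,696.00 Cr − 6,000.00 Cr) = 767.10 Cr + 22.62% × 3,696.00 Cr = 1,603.14 Cr
Supplemental (22% flat on bonus): 22% × 17,500.00 Cr = 3,850.00 Cr
Total state income tax: 1,603.14 Cr + 3,850.00 Cr = 5,453.14 Cr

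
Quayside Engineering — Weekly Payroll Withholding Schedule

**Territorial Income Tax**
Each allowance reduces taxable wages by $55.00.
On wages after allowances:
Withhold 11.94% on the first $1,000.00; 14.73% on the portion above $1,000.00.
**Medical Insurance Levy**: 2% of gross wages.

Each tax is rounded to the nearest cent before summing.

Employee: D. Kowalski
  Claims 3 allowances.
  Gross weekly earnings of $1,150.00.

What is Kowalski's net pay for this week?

Territorial Income Tax: taxable = $1,150.00 − 3×$55.00 = $985.00
  11.94% × $985.00 = $117.61
Medical Insurance Levy: 2% × $1,150.00 = $23.00
Total withheld: $117.61 + $23.00 = $140.61
Net pay: $1,150.00 − $140.61 = $1,009.39

$1,009.39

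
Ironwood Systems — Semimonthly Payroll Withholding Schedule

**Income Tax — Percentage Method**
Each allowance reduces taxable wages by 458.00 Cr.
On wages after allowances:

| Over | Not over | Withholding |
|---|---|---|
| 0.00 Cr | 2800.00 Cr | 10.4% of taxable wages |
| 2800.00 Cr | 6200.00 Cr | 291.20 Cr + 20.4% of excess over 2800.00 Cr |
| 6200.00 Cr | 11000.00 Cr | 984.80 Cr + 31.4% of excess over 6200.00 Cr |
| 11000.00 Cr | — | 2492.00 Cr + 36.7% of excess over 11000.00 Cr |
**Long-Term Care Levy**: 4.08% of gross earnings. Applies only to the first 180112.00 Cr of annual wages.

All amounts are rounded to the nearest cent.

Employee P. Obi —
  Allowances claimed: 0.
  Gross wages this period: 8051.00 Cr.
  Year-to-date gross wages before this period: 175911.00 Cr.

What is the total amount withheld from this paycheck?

1737.41 Cr

Income Tax: taxable = 8051.00 Cr
  984.80 Cr + 31.4% × (8051.00 Cr − 6200.00 Cr) = 984.80 Cr + 31.4% × 1851.00 Cr = 1566.01 Cr
Long-Term Care Levy: cap 180112.00 Cr − YTD 175911.00 Cr = 4201.00 Cr subject; 4.08% × 4201.00 Cr = 171.40 Cr
Total: 1566.01 Cr + 171.40 Cr = 1737.41 Cr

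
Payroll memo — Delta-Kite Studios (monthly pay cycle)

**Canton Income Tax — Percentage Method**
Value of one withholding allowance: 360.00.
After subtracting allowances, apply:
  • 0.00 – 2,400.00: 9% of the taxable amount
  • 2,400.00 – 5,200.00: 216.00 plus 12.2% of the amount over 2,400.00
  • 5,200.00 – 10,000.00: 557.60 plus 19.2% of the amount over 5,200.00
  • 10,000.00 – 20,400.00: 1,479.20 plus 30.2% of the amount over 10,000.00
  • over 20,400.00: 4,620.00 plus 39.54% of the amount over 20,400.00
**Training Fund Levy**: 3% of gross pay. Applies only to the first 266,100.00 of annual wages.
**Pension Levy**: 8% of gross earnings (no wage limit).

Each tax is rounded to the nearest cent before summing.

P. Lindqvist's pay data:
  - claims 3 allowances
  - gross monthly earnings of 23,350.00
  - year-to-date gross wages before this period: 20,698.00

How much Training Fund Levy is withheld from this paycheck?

Training Fund Levy: 3% × 23,350.00 = 700.50

700.50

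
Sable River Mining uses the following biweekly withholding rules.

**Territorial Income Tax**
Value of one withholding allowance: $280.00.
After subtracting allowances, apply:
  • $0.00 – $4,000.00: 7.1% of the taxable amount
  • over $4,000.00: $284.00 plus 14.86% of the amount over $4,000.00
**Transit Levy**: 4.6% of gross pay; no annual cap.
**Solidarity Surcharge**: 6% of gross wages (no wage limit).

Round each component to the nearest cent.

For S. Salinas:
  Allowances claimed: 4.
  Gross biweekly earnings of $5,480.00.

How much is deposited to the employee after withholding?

$4,561.62

Territorial Income Tax: taxable = $5,480.00 − 4×$280.00 = $4,360.00
  $284.00 + 14.86% × ($4,360.00 − $4,000.00) = $284.00 + 14.86% × $360.00 = $337.50
Transit Levy: 4.6% × $5,480.00 = $252.08
Solidarity Surcharge: 6% × $5,480.00 = $328.80
Total withheld: $337.50 + $252.08 + $328.80 = $918.38
Net pay: $5,480.00 − $918.38 = $4,561.62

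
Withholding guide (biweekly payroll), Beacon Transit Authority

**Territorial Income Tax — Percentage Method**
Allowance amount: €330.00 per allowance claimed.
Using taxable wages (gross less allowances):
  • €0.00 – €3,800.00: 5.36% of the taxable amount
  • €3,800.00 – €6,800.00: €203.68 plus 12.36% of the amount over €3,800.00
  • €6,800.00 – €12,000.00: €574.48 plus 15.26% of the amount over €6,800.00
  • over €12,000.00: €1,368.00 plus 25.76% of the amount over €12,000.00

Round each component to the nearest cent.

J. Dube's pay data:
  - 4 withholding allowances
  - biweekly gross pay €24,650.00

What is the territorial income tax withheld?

Territorial Income Tax: taxable = €24,650.00 − 4×€330.00 = €23,330.00
  €1,368.00 + 25.76% × (€23,330.00 − €12,000.00) = €1,368.00 + 25.76% × €11,330.00 = €4,286.61

€4,286.61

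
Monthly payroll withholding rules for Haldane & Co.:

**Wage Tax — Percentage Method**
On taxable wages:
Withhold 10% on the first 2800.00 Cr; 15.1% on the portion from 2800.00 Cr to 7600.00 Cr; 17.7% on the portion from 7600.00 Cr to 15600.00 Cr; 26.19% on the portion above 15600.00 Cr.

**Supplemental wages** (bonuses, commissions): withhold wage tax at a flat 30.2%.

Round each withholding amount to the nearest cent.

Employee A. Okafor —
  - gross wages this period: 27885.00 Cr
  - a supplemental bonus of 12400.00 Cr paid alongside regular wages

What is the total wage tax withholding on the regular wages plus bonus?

9383.04 Cr

Wage Tax: taxable = 27885.00 Cr
  2420.80 Cr + 26.19% × (27885.00 Cr − 15600.00 Cr) = 2420.80 Cr + 26.19% × 12285.00 Cr = 5638.24 Cr
Supplemental (30.2% flat on bonus): 30.2% × 12400.00 Cr = 3744.80 Cr
Total wage tax: 5638.24 Cr + 3744.80 Cr = 9383.04 Cr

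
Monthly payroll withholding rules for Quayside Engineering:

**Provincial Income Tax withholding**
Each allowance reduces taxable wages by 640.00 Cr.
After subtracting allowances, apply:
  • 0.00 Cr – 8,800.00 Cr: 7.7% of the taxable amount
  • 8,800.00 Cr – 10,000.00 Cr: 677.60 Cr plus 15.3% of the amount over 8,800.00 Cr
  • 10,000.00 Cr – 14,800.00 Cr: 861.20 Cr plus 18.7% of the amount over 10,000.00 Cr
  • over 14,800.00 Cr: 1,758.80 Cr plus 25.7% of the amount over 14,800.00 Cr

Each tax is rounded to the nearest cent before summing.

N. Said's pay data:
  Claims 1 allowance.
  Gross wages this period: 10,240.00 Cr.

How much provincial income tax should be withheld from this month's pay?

Provincial Income Tax: taxable = 10,240.00 Cr − 1×640.00 Cr = 9,600.00 Cr
  677.60 Cr + 15.3% × (9,600.00 Cr − 8,800.00 Cr) = 677.60 Cr + 15.3% × 800.00 Cr = 800.00 Cr

800.00 Cr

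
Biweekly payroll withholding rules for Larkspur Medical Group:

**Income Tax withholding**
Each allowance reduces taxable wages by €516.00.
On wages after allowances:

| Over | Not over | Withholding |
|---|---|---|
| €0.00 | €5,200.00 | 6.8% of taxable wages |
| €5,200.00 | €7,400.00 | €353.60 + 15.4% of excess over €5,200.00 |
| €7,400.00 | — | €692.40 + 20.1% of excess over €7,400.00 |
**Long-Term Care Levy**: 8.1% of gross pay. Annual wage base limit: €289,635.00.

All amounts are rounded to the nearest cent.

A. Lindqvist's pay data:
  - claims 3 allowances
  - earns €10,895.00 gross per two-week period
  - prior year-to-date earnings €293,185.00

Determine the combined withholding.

Income Tax: taxable = €10,895.00 − 3×€516.00 = €9,347.00
  €692.40 + 20.1% × (€9,347.00 − €7,400.00) = €692.40 + 20.1% × €1,947.00 = €1,083.75
Long-Term Care Levy: YTD €293,185.00 ≥ cap €289,635.00 → €0.00
Total: €1,083.75 + €0.00 = €1,083.75

€1,083.75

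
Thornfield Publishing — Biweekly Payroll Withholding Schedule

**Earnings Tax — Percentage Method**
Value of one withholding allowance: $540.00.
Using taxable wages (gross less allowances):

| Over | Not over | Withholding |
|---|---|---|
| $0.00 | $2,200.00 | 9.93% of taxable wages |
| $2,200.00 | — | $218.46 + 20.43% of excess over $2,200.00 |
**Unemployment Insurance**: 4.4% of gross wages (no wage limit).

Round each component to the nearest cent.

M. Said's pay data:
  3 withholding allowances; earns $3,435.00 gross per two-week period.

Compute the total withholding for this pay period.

Earnings Tax: taxable = $3,435.00 − 3×$540.00 = $1,815.00
  9.93% × $1,815.00 = $180.23
Unemployment Insurance: 4.4% × $3,435.00 = $151.14
Total: $180.23 + $151.14 = $331.37

$331.37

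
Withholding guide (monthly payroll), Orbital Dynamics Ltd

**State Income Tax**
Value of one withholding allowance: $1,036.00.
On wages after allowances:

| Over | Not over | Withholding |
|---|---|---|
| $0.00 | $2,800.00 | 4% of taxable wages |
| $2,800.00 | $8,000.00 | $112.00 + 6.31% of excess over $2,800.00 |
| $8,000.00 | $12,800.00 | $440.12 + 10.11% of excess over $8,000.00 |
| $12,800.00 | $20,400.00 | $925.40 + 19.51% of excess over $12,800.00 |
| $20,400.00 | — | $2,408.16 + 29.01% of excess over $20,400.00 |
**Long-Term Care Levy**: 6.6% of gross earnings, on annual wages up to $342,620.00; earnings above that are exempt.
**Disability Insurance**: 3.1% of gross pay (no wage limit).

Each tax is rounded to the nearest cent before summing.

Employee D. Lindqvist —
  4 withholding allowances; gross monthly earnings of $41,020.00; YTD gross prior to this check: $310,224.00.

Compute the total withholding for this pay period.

$10,597.61

State Income Tax: taxable = $41,020.00 − 4×$1,036.00 = $36,876.00
  $2,408.16 + 29.01% × ($36,876.00 − $20,400.00) = $2,408.16 + 29.01% × $16,476.00 = $7,187.85
Long-Term Care Levy: cap $342,620.00 − YTD $310,224.00 = $32,396.00 subject; 6.6% × $32,396.00 = $2,138.14
Disability Insurance: 3.1% × $41,020.00 = $1,271.62
Total: $7,187.85 + $2,138.14 + $1,271.62 = $10,597.61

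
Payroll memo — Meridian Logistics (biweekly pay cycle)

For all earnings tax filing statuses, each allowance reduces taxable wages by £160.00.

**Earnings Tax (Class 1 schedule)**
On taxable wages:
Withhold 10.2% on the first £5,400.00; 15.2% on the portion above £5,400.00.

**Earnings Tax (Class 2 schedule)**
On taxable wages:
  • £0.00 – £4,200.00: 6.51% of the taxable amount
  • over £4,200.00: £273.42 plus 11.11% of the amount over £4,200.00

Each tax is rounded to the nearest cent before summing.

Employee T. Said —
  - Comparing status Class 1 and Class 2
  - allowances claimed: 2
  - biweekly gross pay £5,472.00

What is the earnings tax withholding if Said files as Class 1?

£525.50

Earnings Tax (Class 1): taxable = £5,472.00 − 2×£160.00 = £5,152.00
  10.2% × £5,152.00 = £525.50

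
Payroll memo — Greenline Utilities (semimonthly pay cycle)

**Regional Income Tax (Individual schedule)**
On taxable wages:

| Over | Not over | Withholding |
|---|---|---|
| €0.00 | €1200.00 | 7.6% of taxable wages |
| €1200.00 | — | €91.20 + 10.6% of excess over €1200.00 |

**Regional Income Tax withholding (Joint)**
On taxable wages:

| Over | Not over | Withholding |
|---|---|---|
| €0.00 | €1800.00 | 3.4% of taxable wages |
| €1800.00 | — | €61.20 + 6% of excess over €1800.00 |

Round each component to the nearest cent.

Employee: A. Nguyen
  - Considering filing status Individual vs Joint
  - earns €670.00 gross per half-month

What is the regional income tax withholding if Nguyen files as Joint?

Regional Income Tax (Joint): taxable = €670.00
  3.4% × €670.00 = €22.78

€22.78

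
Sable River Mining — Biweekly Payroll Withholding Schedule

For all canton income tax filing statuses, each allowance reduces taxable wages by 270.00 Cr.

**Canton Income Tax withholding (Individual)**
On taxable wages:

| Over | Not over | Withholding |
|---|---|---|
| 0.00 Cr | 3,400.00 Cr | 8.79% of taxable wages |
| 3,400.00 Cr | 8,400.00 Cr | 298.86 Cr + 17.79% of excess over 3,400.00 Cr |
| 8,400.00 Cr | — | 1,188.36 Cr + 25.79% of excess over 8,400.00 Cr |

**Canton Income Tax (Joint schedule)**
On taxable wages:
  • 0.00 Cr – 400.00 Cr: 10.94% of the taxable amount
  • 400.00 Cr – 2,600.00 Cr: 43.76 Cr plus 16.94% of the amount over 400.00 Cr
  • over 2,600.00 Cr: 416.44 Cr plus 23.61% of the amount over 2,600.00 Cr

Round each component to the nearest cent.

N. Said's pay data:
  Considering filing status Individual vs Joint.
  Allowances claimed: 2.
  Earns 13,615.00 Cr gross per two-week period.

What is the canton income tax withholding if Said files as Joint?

Canton Income Tax (Joint): taxable = 13,615.00 Cr − 2×270.00 Cr = 13,075.00 Cr
  416.44 Cr + 23.61% × (13,075.00 Cr − 2,600.00 Cr) = 416.44 Cr + 23.61% × 10,475.00 Cr = 2,889.59 Cr

2,889.59 Cr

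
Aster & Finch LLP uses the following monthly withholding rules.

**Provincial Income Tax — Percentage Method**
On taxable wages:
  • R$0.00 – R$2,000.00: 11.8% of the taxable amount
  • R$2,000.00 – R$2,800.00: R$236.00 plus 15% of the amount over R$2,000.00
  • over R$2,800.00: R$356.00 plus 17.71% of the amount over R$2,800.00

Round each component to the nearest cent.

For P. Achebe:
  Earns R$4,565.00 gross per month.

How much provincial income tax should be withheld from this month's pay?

Provincial Income Tax: taxable = R$4,565.00
  R$356.00 + 17.71% × (R$4,565.00 − R$2,800.00) = R$356.00 + 17.71% × R$1,765.00 = R$668.58

R$668.58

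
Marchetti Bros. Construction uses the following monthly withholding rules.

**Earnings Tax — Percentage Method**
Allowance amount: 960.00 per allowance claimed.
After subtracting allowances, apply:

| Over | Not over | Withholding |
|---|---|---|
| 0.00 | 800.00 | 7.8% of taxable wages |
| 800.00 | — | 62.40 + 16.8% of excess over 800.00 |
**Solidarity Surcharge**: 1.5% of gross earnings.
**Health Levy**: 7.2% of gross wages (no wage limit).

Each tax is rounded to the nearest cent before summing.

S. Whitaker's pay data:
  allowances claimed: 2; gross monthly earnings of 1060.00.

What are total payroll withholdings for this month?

92.22

Earnings Tax: taxable = 1060.00 − 2×960.00 = -860.00
  Taxable ≤ 0 → 0.00
Solidarity Surcharge: 1.5% × 1060.00 = 15.90
Health Levy: 7.2% × 1060.00 = 76.32
Total: 0.00 + 15.90 + 76.32 = 92.22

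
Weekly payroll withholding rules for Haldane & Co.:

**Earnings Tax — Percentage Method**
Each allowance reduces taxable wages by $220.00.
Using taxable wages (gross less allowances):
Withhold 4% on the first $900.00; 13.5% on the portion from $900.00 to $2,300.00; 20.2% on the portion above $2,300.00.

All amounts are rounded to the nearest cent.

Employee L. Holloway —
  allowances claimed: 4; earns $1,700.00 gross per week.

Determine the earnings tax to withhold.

Earnings Tax: taxable = $1,700.00 − 4×$220.00 = $820.00
  4% × $820.00 = $32.80

$32.80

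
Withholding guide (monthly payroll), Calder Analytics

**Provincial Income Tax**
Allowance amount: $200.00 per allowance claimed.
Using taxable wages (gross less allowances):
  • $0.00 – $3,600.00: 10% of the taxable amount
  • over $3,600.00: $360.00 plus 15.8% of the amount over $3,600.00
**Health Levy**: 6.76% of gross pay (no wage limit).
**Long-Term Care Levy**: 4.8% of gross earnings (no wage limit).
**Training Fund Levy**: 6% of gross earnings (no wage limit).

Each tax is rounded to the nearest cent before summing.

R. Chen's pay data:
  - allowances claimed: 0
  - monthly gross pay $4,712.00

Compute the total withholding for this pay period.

Provincial Income Tax: taxable = $4,712.00
  $360.00 + 15.8% × ($4,712.00 − $3,600.00) = $360.00 + 15.8% × $1,112.00 = $535.70
Health Levy: 6.76% × $4,712.00 = $318.53
Long-Term Care Levy: 4.8% × $4,712.00 = $226.18
Training Fund Levy: 6% × $4,712.00 = $282.72
Total: $535.70 + $318.53 + $226.18 + $282.72 = $1,363.13

$1,363.13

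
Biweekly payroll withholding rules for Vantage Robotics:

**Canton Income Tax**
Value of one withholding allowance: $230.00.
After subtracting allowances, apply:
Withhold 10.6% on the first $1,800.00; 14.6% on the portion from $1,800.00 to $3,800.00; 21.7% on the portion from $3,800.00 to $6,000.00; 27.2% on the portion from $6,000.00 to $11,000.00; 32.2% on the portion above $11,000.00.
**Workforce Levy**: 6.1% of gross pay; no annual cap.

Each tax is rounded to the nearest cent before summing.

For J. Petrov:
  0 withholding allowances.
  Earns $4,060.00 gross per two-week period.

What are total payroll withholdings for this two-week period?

$786.88

Canton Income Tax: taxable = $4,060.00
  $482.80 + 21.7% × ($4,060.00 − $3,800.00) = $482.80 + 21.7% × $260.00 = $539.22
Workforce Levy: 6.1% × $4,060.00 = $247.66
Total: $539.22 + $247.66 = $786.88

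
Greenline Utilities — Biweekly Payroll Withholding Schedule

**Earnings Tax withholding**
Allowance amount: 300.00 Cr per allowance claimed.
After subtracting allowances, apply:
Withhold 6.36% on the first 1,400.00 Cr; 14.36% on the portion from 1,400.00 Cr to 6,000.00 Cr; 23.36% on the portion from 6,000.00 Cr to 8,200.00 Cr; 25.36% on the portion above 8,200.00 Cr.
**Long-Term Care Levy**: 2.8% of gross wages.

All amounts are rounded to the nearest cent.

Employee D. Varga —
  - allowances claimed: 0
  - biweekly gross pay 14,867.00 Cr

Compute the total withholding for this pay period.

Earnings Tax: taxable = 14,867.00 Cr
  1,263.52 Cr + 25.36% × (14,867.00 Cr − 8,200.00 Cr) = 1,263.52 Cr + 25.36% × 6,667.00 Cr = 2,954.27 Cr
Long-Term Care Levy: 2.8% × 14,867.00 Cr = 416.28 Cr
Total: 2,954.27 Cr + 416.28 Cr = 3,370.55 Cr

3,370.55 Cr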